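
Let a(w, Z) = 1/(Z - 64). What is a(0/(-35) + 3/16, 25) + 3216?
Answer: 125423/39 ≈ 3216.0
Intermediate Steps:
a(w, Z) = 1/(-64 + Z)
a(0/(-35) + 3/16, 25) + 3216 = 1/(-64 + 25) + 3216 = 1/(-39) + 3216 = -1/39 + 3216 = 125423/39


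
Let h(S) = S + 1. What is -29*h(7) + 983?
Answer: 751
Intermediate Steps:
h(S) = 1 + S
-29*h(7) + 983 = -29*(1 + 7) + 983 = -29*8 + 983 = -232 + 983 = 751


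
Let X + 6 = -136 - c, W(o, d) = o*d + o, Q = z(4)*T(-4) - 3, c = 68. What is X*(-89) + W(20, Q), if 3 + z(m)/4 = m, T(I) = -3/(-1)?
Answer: 18890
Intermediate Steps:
T(I) = 3 (T(I) = -3*(-1) = 3)
z(m) = -12 + 4*m
Q = 9 (Q = (-12 + 4*4)*3 - 3 = (-12 + 16)*3 - 3 = 4*3 - 3 = 12 - 3 = 9)
W(o, d) = o + d*o (W(o, d) = d*o + o = o + d*o)
X = -210 (X = -6 + (-136 - 1*68) = -6 + (-136 - 68) = -6 - 204 = -210)
X*(-89) + W(20, Q) = -210*(-89) + 20*(1 + 9) = 18690 + 20*10 = 18690 + 200 = 18890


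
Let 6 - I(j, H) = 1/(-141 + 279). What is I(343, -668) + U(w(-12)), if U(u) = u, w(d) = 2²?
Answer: 1379/138 ≈ 9.9928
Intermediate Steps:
w(d) = 4
I(j, H) = 827/138 (I(j, H) = 6 - 1/(-141 + 279) = 6 - 1/138 = 827/138)
I(343, -668) + U(w(-12)) = 827/138 + 4 = 1379/138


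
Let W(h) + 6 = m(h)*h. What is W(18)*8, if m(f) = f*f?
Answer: 46608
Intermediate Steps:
m(f) = f²
W(h) = -6 + h³ (W(h) = -6 + h²*h = -6 + h³)
W(18)*8 = (-6 + 18³)*8 = (-6 + 5832)*8 = 5826*8 = 46608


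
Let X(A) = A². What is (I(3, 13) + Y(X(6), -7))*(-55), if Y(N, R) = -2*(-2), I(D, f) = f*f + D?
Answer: -9680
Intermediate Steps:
I(D, f) = D + f² (I(D, f) = f² + D = D + f²)
Y(N, R) = 4
(I(3, 13) + Y(X(6), -7))*(-55) = ((3 + 13²) + 4)*(-55) = ((3 + 169) + 4)*(-55) = (172 + 4)*(-55) = 176*(-55) = -9680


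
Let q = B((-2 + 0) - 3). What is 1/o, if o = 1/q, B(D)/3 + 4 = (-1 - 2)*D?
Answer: 33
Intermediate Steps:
B(D) = -12 - 9*D (B(D) = -12 + 3*((-1 - 2)*D) = -12 + 3*(-3*D) = -12 - 9*D)
q = 33 (q = -12 - 9*((-2 + 0) - 3) = -12 - 9*(-2 - 3) = -12 - 9*(-5) = -12 + 45 = 33)
o = 1/33 ≈ 0.030303
1/o = 1/(1/33) = 33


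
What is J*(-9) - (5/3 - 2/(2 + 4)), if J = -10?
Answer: 266/3 ≈ 88.667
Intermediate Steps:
J*(-9) - (5/3 - 2/(2 + 4)) = -10*(-9) - (5/3 - 2/(2 + 4)) = 90 - (5*(⅓) - 2/6) = 90 - (5/3 - 2*⅙) = 90 - (5/3 - ⅓) = 90 - 1*4/3 = 90 - 4/3 = 266/3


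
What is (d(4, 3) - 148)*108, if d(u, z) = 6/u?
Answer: -15822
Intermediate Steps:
(d(4, 3) - 148)*108 = (6/4 - 148)*108 = (6*(¼) - 148)*108 = (3/2 - 148)*108 = -293/2*108 = -15822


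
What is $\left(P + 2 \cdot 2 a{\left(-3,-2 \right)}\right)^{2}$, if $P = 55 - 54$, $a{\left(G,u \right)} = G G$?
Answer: $1369$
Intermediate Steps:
$a{\left(G,u \right)} = G^{2}$
$P = 1$
$\left(P + 2 \cdot 2 a{\left(-3,-2 \right)}\right)^{2} = \left(1 + 2 \cdot 2 \left(-3\right)^{2}\right)^{2} = \left(1 + 4 \cdot 9\right)^{2} = \left(1 + 36\right)^{2} = 37^{2} = 1369$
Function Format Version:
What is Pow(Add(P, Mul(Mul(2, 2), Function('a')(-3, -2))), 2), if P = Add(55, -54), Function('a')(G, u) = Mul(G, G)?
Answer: 1369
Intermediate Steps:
Function('a')(G, u) = Pow(G, 2)
P = 1
Pow(Add(P, Mul(Mul(2, 2), Function('a')(-3, -2))), 2) = Pow(Add(1, Mul(Mul(2, 2), Pow(-3, 2))), 2) = Pow(Add(1, Mul(4, 9)), 2) = Pow(Add(1, 36), 2) = Pow(37, 2) = 1369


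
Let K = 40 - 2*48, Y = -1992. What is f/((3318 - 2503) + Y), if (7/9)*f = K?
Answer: 72/1177 ≈ 0.061172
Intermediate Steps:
K = -56 (K = 40 - 96 = -56)
f = -72 (f = (9/7)*(-56) = -72)
f/((3318 - 2503) + Y) = -72/((3318 - 2503) - 1992) = -72/(815 - 1992) = -72/(-1177) = -72*(-1/1177) = 72/1177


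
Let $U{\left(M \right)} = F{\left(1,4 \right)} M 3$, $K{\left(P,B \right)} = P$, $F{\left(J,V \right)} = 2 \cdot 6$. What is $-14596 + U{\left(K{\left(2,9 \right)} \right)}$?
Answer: $-14524$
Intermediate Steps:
$F{\left(J,V \right)} = 12$
$U{\left(M \right)} = 36 M$ ($U{\left(M \right)} = 12 M 3 = 36 M$)
$-14596 + U{\left(K{\left(2,9 \right)} \right)} = -14596 + 36 \cdot 2 = -14596 + 72 = -14524$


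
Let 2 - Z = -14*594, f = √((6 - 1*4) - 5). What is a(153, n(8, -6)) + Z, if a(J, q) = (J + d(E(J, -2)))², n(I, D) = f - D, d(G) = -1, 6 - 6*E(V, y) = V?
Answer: 31422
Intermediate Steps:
E(V, y) = 1 - V/6
f = I*√3 (f = √((6 - 4) - 5) = √(2 - 5) = √(-3) = I*√3 ≈ 1.732*I)
n(I, D) = -D + I*√3 (n(I, D) = I*√3 - D = -D + I*√3)
a(J, q) = (-1 + J)² (a(J, q) = (J - 1)² = (-1 + J)²)
Z = 8318 (Z = 2 - (-14)*594 = 2 - 1*(-8316) = 2 + 8316 = 8318)
a(153, n(8, -6)) + Z = (-1 + 153)² + 8318 = 152² + 8318 = 23104 + 8318 = 31422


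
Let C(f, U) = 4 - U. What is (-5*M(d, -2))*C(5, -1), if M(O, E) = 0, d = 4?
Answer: 0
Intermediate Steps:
(-5*M(d, -2))*C(5, -1) = (-5*0)*(4 - 1*(-1)) = 0*(4 + 1) = 0*5 = 0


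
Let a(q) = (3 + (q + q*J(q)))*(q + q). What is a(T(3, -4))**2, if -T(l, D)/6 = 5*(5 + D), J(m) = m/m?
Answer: 11696400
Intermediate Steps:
J(m) = 1
T(l, D) = -150 - 30*D (T(l, D) = -30*(5 + D) = -6*(25 + 5*D) = -150 - 30*D)
a(q) = 2*q*(3 + 2*q) (a(q) = (3 + (q + q*1))*(q + q) = (3 + (q + q))*(2*q) = (3 + 2*q)*(2*q) = 2*q*(3 + 2*q))
a(T(3, -4))**2 = (2*(-150 - 30*(-4))*(3 + 2*(-150 - 30*(-4))))**2 = (2*(-150 + 120)*(3 + 2*(-150 + 120)))**2 = (2*(-30)*(3 + 2*(-30)))**2 = (2*(-30)*(3 - 60))**2 = (2*(-30)*(-57))**2 = 3420**2 = 11696400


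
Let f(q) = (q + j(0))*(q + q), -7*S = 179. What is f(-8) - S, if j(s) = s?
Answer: 1075/7 ≈ 153.57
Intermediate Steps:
S = -179/7 (S = -1/7*179 = -179/7 ≈ -25.571)
f(q) = 2*q**2 (f(q) = (q + 0)*(q + q) = q*(2*q) = 2*q**2)
f(-8) - S = 2*(-8)**2 - 1*(-179/7) = 2*64 + 179/7 = 128 + 179/7 = 1075/7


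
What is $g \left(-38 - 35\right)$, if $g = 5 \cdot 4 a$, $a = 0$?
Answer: $0$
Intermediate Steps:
$g = 0$ ($g = 5 \cdot 4 \cdot 0 = 20 \cdot 0 = 0$)
$g \left(-38 - 35\right) = 0 \left(-38 - 35\right) = 0 \left(-73\right) = 0$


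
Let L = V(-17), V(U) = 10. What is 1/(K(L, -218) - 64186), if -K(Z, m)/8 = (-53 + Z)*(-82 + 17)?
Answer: -1/86546 ≈ -1.1555e-5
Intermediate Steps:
L = 10
K(Z, m) = -27560 + 520*Z (K(Z, m) = -8*(-53 + Z)*(-82 + 17) = -8*(-53 + Z)*(-65) = -8*(3445 - 65*Z) = -27560 + 520*Z)
1/(K(L, -218) - 64186) = 1/((-27560 + 520*10) - 64186) = 1/((-27560 + 5200) - 64186) = 1/(-22360 - 64186) = 1/(-86546) = -1/86546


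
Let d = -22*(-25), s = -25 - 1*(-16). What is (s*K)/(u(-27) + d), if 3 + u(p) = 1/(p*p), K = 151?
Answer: -990711/398764 ≈ -2.4845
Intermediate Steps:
s = -9 (s = -25 + 16 = -9)
u(p) = -3 + p**(-2) (u(p) = -3 + 1/(p*p) = -3 + p**(-2))
d = 550
(s*K)/(u(-27) + d) = (-9*151)/((-3 + (-27)**(-2)) + 550) = -1359/((-3 + 1/729) + 550) = -1359/(-2186/729 + 550) = -1359/398764/729 = -1359*729/398764 = -990711/398764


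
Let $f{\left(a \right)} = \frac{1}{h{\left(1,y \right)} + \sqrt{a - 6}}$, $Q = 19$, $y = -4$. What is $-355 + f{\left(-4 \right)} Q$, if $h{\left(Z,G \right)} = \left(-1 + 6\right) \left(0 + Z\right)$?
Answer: $\frac{- 355 \sqrt{10} + 1756 i}{\sqrt{10} - 5 i} \approx -352.29 - 1.7167 i$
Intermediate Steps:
$h{\left(Z,G \right)} = 5 Z$
$f{\left(a \right)} = \frac{1}{5 + \sqrt{-6 + a}}$ ($f{\left(a \right)} = \frac{1}{5 \cdot 1 + \sqrt{a - 6}} = \frac{1}{5 + \sqrt{-6 + a}}$)
$-355 + f{\left(-4 \right)} Q = -355 + \frac{1}{5 + \sqrt{-6 - 4}} \cdot 19 = -355 + \frac{1}{5 + \sqrt{-10}} \cdot 19 = -355 + \frac{1}{5 + i \sqrt{10}} \cdot 19 = -355 + \frac{19}{5 + i \sqrt{10}}$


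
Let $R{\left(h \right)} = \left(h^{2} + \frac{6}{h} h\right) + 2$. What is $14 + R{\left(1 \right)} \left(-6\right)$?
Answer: $-40$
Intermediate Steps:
$R{\left(h \right)} = 8 + h^{2}$ ($R{\left(h \right)} = \left(h^{2} + 6\right) + 2 = \left(6 + h^{2}\right) + 2 = 8 + h^{2}$)
$14 + R{\left(1 \right)} \left(-6\right) = 14 + \left(8 + 1^{2}\right) \left(-6\right) = 14 + \left(8 + 1\right) \left(-6\right) = 14 + 9 \left(-6\right) = 14 - 54 = -40$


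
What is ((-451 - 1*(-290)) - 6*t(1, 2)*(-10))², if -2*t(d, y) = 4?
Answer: 78961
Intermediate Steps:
t(d, y) = -2 (t(d, y) = -½*4 = -2)
((-451 - 1*(-290)) - 6*t(1, 2)*(-10))² = ((-451 - 1*(-290)) - 6*(-2)*(-10))² = ((-451 + 290) + 12*(-10))² = (-161 - 120)² = (-281)² = 78961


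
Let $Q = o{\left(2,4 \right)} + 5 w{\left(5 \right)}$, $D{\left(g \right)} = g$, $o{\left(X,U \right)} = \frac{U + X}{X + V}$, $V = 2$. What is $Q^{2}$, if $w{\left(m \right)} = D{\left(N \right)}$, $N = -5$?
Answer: $\frac{2209}{4} \approx 552.25$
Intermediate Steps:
$o{\left(X,U \right)} = \frac{U + X}{2 + X}$ ($o{\left(X,U \right)} = \frac{U + X}{X + 2} = \frac{U + X}{2 + X}$)
$w{\left(m \right)} = -5$
$Q = - \frac{47}{2}$ ($Q = \frac{4 + 2}{2 + 2} + 5 \left(-5\right) = \frac{1}{4} \cdot 6 - 25 = \frac{3}{2} - 25 = - \frac{47}{2} \approx -23.5$)
$Q^{2} = \left(- \frac{47}{2}\right)^{2} = \frac{2209}{4}$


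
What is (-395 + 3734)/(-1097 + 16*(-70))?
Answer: -1113/739 ≈ -1.5061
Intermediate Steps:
(-395 + 3734)/(-1097 + 16*(-70)) = 3339/(-1097 - 1120) = 3339/(-2217) = 3339*(-1/2217) = -1113/739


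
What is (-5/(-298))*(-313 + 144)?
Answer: -845/298 ≈ -2.8356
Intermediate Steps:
(-5/(-298))*(-313 + 144) = -5*(-1/298)*(-169) = (5/298)*(-169) = -845/298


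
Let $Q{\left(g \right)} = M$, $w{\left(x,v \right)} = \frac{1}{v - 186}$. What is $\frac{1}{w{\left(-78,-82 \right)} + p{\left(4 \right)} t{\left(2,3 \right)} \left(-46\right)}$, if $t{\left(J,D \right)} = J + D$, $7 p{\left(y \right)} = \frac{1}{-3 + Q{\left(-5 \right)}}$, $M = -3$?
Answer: $\frac{5628}{30799} \approx 0.18273$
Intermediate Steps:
$w{\left(x,v \right)} = \frac{1}{-186 + v}$
$Q{\left(g \right)} = -3$
$p{\left(y \right)} = - \frac{1}{42}$ ($p{\left(y \right)} = \frac{1}{7 \left(-3 - 3\right)} = \frac{1}{7 \left(-6\right)} = \frac{1}{7} \left(- \frac{1}{6}\right) = - \frac{1}{42}$)
$t{\left(J,D \right)} = D + J$
$\frac{1}{w{\left(-78,-82 \right)} + p{\left(4 \right)} t{\left(2,3 \right)} \left(-46\right)} = \frac{1}{\frac{1}{-186 - 82} + - \frac{3 + 2}{42} \left(-46\right)} = \frac{1}{\frac{1}{-268} + \left(- \frac{1}{42}\right) 5 \left(-46\right)} = \frac{1}{- \frac{1}{268} - - \frac{115}{21}} = \frac{1}{- \frac{1}{268} + \frac{115}{21}} = \frac{1}{\frac{30799}{5628}} = \frac{5628}{30799}$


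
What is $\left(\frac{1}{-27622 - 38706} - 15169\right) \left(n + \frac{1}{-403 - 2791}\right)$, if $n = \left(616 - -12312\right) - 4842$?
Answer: $- \frac{25984985923060739}{211851632} \approx -1.2266 \cdot 10^{8}$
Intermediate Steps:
$n = 8086$ ($n = \left(616 + 12312\right) - 4842 = 12928 - 4842 = 8086$)
$\left(\frac{1}{-27622 - 38706} - 15169\right) \left(n + \frac{1}{-403 - 2791}\right) = \left(\frac{1}{-27622 - 38706} - 15169\right) \left(8086 + \frac{1}{-403 - 2791}\right) = \left(\frac{1}{-66328} - 15169\right) \left(8086 + \frac{1}{-3194}\right) = \left(- \frac{1}{66328} - 15169\right) \left(8086 - \frac{1}{3194}\right) = \left(- \frac{1006129433}{66328}\right) \frac{25826683}{3194} = - \frac{25984985923060739}{211851632}$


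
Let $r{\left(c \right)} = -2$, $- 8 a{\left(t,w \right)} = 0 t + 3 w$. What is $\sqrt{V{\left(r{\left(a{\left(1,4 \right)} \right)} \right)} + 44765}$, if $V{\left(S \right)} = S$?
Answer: $\sqrt{44763} \approx 211.57$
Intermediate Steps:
$a{\left(t,w \right)} = - \frac{3 w}{8}$ ($a{\left(t,w \right)} = - \frac{0 t + 3 w}{8} = - \frac{0 + 3 w}{8} = - \frac{3 w}{8}$)
$\sqrt{V{\left(r{\left(a{\left(1,4 \right)} \right)} \right)} + 44765} = \sqrt{-2 + 44765} = \sqrt{44763}$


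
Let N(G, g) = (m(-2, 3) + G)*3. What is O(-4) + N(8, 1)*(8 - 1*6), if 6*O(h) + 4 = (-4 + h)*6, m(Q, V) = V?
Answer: 172/3 ≈ 57.333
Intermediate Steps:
N(G, g) = 9 + 3*G (N(G, g) = (3 + G)*3 = 9 + 3*G)
O(h) = -14/3 + h (O(h) = -2/3 + ((-4 + h)*6)/6 = -2/3 + (-24 + 6*h)/6 = -2/3 + (-4 + h) = -14/3 + h)
O(-4) + N(8, 1)*(8 - 1*6) = (-14/3 - 4) + (9 + 3*8)*(8 - 1*6) = -26/3 + (9 + 24)*(8 - 6) = -26/3 + 33*2 = -26/3 + 66 = 172/3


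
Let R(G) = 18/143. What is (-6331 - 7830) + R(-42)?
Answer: -2025005/143 ≈ -14161.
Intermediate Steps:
R(G) = 18/143 (R(G) = 18*(1/143) = 18/143)
(-6331 - 7830) + R(-42) = (-6331 - 7830) + 18/143 = -14161 + 18/143 = -2025005/143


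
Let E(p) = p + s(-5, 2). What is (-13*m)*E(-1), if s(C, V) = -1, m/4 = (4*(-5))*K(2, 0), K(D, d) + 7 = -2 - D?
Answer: 22880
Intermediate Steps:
K(D, d) = -9 - D (K(D, d) = -7 + (-2 - D) = -9 - D)
m = 880 (m = 4*((4*(-5))*(-9 - 1*2)) = 4*(-20*(-9 - 2)) = 4*(-20*(-11)) = 4*220 = 880)
E(p) = -1 + p (E(p) = p - 1 = -1 + p)
(-13*m)*E(-1) = (-13*880)*(-1 - 1) = -11440*(-2) = 22880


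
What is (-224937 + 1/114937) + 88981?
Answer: -15626374771/114937 ≈ -1.3596e+5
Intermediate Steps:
(-224937 + 1/114937) + 88981 = -25853583968/114937 + 88981 = -15626374771/114937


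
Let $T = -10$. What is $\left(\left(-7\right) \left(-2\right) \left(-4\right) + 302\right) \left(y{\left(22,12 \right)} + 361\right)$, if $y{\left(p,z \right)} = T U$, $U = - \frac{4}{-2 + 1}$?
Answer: $78966$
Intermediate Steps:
$U = 4$ ($U = - \frac{4}{-1} = \left(-4\right) \left(-1\right) = 4$)
$y{\left(p,z \right)} = -40$ ($y{\left(p,z \right)} = \left(-10\right) 4 = -40$)
$\left(\left(-7\right) \left(-2\right) \left(-4\right) + 302\right) \left(y{\left(22,12 \right)} + 361\right) = \left(\left(-7\right) \left(-2\right) \left(-4\right) + 302\right) \left(-40 + 361\right) = \left(14 \left(-4\right) + 302\right) 321 = \left(-56 + 302\right) 321 = 246 \cdot 321 = 78966$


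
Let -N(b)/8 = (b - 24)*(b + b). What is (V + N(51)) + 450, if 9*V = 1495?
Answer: -192743/9 ≈ -21416.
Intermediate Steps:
N(b) = -16*b*(-24 + b) (N(b) = -8*(b - 24)*(b + b) = -8*(-24 + b)*2*b = -16*b*(-24 + b))
V = 1495/9 (V = (⅑)*1495 = 1495/9 ≈ 166.11)
(V + N(51)) + 450 = (1495/9 + 16*51*(24 - 1*51)) + 450 = (1495/9 + 16*51*(24 - 51)) + 450 = (1495/9 + 16*51*(-27)) + 450 = (1495/9 - 22032) + 450 = -196793/9 + 450 = -192743/9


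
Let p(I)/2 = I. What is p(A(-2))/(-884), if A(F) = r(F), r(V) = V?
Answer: 1/221 ≈ 0.0045249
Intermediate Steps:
A(F) = F
p(I) = 2*I
p(A(-2))/(-884) = (2*(-2))/(-884) = -4*(-1/884) = 1/221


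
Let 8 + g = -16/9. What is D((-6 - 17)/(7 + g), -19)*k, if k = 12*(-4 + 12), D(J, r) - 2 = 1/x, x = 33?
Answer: 2144/11 ≈ 194.91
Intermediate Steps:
g = -88/9 (g = -8 - 16/9 = -88/9 ≈ -9.7778)
D(J, r) = 67/33 (D(J, r) = 2 + 1/33 = 67/33)
k = 96 (k = 12*8 = 96)
D((-6 - 17)/(7 + g), -19)*k = (67/33)*96 = 2144/11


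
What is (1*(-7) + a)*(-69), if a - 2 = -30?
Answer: 2415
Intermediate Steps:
a = -28 (a = 2 - 30 = -28)
(1*(-7) + a)*(-69) = (1*(-7) - 28)*(-69) = (-7 - 28)*(-69) = -35*(-69) = 2415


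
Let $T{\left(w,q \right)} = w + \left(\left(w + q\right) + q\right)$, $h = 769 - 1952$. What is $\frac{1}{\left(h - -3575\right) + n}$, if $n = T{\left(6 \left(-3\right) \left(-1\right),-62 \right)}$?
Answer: $\frac{1}{2304} \approx 0.00043403$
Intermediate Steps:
$h = -1183$ ($h = 769 - 1952 = -1183$)
$T{\left(w,q \right)} = 2 q + 2 w$ ($T{\left(w,q \right)} = w + \left(\left(q + w\right) + q\right) = w + \left(w + 2 q\right) = 2 q + 2 w$)
$n = -88$ ($n = 2 \left(-62\right) + 2 \cdot 6 \left(-3\right) \left(-1\right) = -124 + 2 \left(\left(-18\right) \left(-1\right)\right) = -124 + 2 \cdot 18 = -124 + 36 = -88$)
$\frac{1}{\left(h - -3575\right) + n} = \frac{1}{\left(-1183 - -3575\right) - 88} = \frac{1}{\left(-1183 + 3575\right) - 88} = \frac{1}{2392 - 88} = \frac{1}{2304}$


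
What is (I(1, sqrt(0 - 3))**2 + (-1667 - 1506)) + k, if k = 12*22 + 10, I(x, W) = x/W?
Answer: -8698/3 ≈ -2899.3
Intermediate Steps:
k = 274 (k = 264 + 10 = 274)
(I(1, sqrt(0 - 3))**2 + (-1667 - 1506)) + k = ((1/sqrt(0 - 3))**2 + (-1667 - 1506)) + 274 = ((1/sqrt(-3))**2 - 3173) + 274 = ((1/(I*sqrt(3)))**2 - 3173) + 274 = ((1*(-I*sqrt(3)/3))**2 - 3173) + 274 = ((-I*sqrt(3)/3)**2 - 3173) + 274 = (-1/3 - 3173) + 274 = -9520/3 + 274 = -8698/3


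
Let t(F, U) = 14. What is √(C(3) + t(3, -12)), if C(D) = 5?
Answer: √19 ≈ 4.3589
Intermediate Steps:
√(C(3) + t(3, -12)) = √(5 + 14) = √19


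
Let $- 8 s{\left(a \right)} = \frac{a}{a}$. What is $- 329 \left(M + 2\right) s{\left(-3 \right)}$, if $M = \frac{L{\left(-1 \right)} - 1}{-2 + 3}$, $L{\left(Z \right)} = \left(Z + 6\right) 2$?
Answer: $\frac{3619}{8} \approx 452.38$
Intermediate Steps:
$L{\left(Z \right)} = 12 + 2 Z$ ($L{\left(Z \right)} = \left(6 + Z\right) 2 = 12 + 2 Z$)
$s{\left(a \right)} = - \frac{1}{8}$ ($s{\left(a \right)} = - \frac{a \frac{1}{a}}{8} = \left(- \frac{1}{8}\right) 1 = - \frac{1}{8}$)
$M = 9$ ($M = \frac{\left(12 + 2 \left(-1\right)\right) - 1}{-2 + 3} = \frac{\left(12 - 2\right) - 1}{1} = \left(10 - 1\right) 1 = 9 \cdot 1 = 9$)
$- 329 \left(M + 2\right) s{\left(-3 \right)} = - 329 \left(9 + 2\right) \left(- \frac{1}{8}\right) = - 329 \cdot 11 \left(- \frac{1}{8}\right) = \left(-329\right) \left(- \frac{11}{8}\right) = \frac{3619}{8}$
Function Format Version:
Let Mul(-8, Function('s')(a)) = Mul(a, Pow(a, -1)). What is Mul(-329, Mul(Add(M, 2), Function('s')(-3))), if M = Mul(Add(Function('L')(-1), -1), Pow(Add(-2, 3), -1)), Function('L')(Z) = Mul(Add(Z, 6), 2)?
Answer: Rational(3619, 8) ≈ 452.38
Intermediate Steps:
Function('L')(Z) = Add(12, Mul(2, Z)) (Function('L')(Z) = Mul(Add(6, Z), 2) = Add(12, Mul(2, Z)))
Function('s')(a) = Rational(-1, 8) (Function('s')(a) = Mul(Rational(-1, 8), Mul(a, Pow(a, -1))) = Mul(Rational(-1, 8), 1) = Rational(-1, 8))
M = 9 (M = Mul(Add(Add(12, Mul(2, -1)), -1), Pow(Add(-2, 3), -1)) = Mul(Add(Add(12, -2), -1), Pow(1, -1)) = Mul(Add(10, -1), 1) = Mul(9, 1) = 9)
Mul(-329, Mul(Add(M, 2), Function('s')(-3))) = Mul(-329, Mul(Add(9, 2), Rational(-1, 8))) = Mul(-329, Mul(11, Rational(-1, 8))) = Mul(-329, Rational(-11, 8)) = Rational(3619, 8)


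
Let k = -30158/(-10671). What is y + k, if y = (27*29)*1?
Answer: 8385551/10671 ≈ 785.83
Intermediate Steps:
k = 30158/10671 (k = -30158*(-1/10671) = 30158/10671 ≈ 2.8262)
y = 783 (y = 783*1 = 783)
y + k = 783 + 30158/10671 = 8385551/10671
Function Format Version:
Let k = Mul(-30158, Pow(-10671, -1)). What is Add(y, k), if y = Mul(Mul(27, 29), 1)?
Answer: Rational(8385551, 10671) ≈ 785.83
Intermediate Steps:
k = Rational(30158, 10671) (k = Mul(-30158, Rational(-1, 10671)) = Rational(30158, 10671) ≈ 2.8262)
y = 783 (y = Mul(783, 1) = 783)
Add(y, k) = Add(783, Rational(30158, 10671)) = Rational(8385551, 10671)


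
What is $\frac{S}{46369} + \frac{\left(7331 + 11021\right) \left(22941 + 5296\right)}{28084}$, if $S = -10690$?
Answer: $\frac{353358339522}{19150397} \approx 18452.0$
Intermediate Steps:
$\frac{S}{46369} + \frac{\left(7331 + 11021\right) \left(22941 + 5296\right)}{28084} = - \frac{10690}{46369} + \frac{\left(7331 + 11021\right) \left(22941 + 5296\right)}{28084} = \left(-10690\right) \frac{1}{46369} + 18352 \cdot 28237 \cdot \frac{1}{28084} = - \frac{10690}{46369} + 518205424 \cdot \frac{1}{28084} = - \frac{10690}{46369} + \frac{7620668}{413} = \frac{353358339522}{19150397}$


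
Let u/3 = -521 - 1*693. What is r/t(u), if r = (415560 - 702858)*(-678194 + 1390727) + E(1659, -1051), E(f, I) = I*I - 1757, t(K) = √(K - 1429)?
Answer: 204708202990*I*√5071/5071 ≈ 2.8747e+9*I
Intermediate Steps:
u = -3642 (u = 3*(-521 - 1*693) = 3*(-521 - 693) = 3*(-1214) = -3642)
t(K) = √(-1429 + K)
E(f, I) = -1757 + I² (E(f, I) = I² - 1757 = -1757 + I²)
r = -204708202990 (r = (415560 - 702858)*(-678194 + 1390727) + (-1757 + (-1051)²) = -287298*712533 + (-1757 + 1104601) = -204709305834 + 1102844 = -204708202990)
r/t(u) = -204708202990/√(-1429 - 3642) = -204708202990*(-I*√5071/5071) = -(-204708202990)*I*√5071/5071 = 204708202990*I*√5071/5071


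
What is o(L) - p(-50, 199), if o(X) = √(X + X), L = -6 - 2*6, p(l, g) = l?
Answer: 50 + 6*I ≈ 50.0 + 6.0*I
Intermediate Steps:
L = -18 (L = -6 - 12 = -18)
o(X) = √2*√X (o(X) = √(2*X) = √2*√X)
o(L) - p(-50, 199) = √2*√(-18) - 1*(-50) = √2*(3*I*√2) + 50 = 6*I + 50 = 50 + 6*I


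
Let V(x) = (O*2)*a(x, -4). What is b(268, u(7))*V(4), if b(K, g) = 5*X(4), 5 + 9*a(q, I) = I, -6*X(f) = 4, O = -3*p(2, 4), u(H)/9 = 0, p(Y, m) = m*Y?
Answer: -160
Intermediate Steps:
p(Y, m) = Y*m
u(H) = 0 (u(H) = 9*0 = 0)
O = -24 (O = -6*4 = -3*8 = -24)
X(f) = -2/3 (X(f) = -1/6*4 = -2/3)
a(q, I) = -5/9 + I/9
V(x) = 48 (V(x) = (-24*2)*(-5/9 + (1/9)*(-4)) = -48*(-5/9 - 4/9) = -48*(-1) = 48)
b(K, g) = -10/3 (b(K, g) = 5*(-2/3) = -10/3)
b(268, u(7))*V(4) = -10/3*48 = -160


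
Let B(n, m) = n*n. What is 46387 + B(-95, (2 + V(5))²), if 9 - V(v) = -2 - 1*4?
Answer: 55412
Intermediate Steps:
V(v) = 15 (V(v) = 9 - (-2 - 1*4) = 9 - (-2 - 4) = 9 - 1*(-6) = 9 + 6 = 15)
B(n, m) = n²
46387 + B(-95, (2 + V(5))²) = 46387 + (-95)² = 46387 + 9025 = 55412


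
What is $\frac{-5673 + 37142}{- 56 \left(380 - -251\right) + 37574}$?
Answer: $\frac{31469}{2238} \approx 14.061$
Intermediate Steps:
$\frac{-5673 + 37142}{- 56 \left(380 - -251\right) + 37574} = \frac{31469}{- 56 \left(380 + 251\right) + 37574} = \frac{31469}{\left(-56\right) 631 + 37574} = \frac{31469}{-35336 + 37574} = \frac{31469}{2238}$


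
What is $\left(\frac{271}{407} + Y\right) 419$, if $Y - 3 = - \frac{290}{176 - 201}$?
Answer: $\frac{13016654}{2035} \approx 6396.4$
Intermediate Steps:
$Y = \frac{73}{5}$ ($Y = 3 - \frac{290}{176 - 201} = 3 - \frac{290}{-25} = 3 - - \frac{58}{5} = 3 + \frac{58}{5} = \frac{73}{5} \approx 14.6$)
$\left(\frac{271}{407} + Y\right) 419 = \left(\frac{271}{407} + \frac{73}{5}\right) 419 = \frac{31066}{2035} \cdot 419 = \frac{13016654}{2035}$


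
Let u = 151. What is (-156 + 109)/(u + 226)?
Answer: -47/377 ≈ -0.12467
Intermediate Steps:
(-156 + 109)/(u + 226) = (-156 + 109)/(151 + 226) = -47/377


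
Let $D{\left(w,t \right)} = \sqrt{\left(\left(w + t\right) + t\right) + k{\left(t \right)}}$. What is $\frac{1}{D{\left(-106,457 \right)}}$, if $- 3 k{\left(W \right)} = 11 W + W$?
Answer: $- \frac{i \sqrt{255}}{510} \approx - 0.031311 i$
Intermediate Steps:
$k{\left(W \right)} = - 4 W$ ($k{\left(W \right)} = - \frac{11 W + W}{3} = - \frac{12 W}{3} = - 4 W$)
$D{\left(w,t \right)} = \sqrt{w - 2 t}$ ($D{\left(w,t \right)} = \sqrt{\left(\left(w + t\right) + t\right) - 4 t} = \sqrt{\left(\left(t + w\right) + t\right) - 4 t} = \sqrt{\left(w + 2 t\right) - 4 t} = \sqrt{w - 2 t}$)
$\frac{1}{D{\left(-106,457 \right)}} = \frac{1}{\sqrt{-106 - 914}} = \frac{1}{\sqrt{-1020}} = \frac{1}{2 i \sqrt{255}} = - \frac{i \sqrt{255}}{510}$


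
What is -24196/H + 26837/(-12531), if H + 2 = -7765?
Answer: 31585699/32442759 ≈ 0.97358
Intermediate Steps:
H = -7767 (H = -2 - 7765 = -7767)
-24196/H + 26837/(-12531) = -24196/(-7767) + 26837/(-12531) = -24196*(-1/7767) + 26837*(-1/12531) = 24196/7767 - 26837/12531 = 31585699/32442759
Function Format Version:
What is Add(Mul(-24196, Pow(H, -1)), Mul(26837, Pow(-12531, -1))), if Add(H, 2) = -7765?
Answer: Rational(31585699, 32442759) ≈ 0.97358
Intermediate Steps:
H = -7767 (H = Add(-2, -7765) = -7767)
Add(Mul(-24196, Pow(H, -1)), Mul(26837, Pow(-12531, -1))) = Add(Mul(-24196, Pow(-7767, -1)), Mul(26837, Pow(-12531, -1))) = Add(Mul(-24196, Rational(-1, 7767)), Mul(26837, Rational(-1, 12531))) = Add(Rational(24196, 7767), Rational(-26837, 12531)) = Rational(31585699, 32442759)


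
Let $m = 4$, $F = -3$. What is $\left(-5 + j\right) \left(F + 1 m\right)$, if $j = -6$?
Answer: $-11$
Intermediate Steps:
$\left(-5 + j\right) \left(F + 1 m\right) = \left(-5 - 6\right) \left(-3 + 1 \cdot 4\right) = - 11 \left(-3 + 4\right) = \left(-11\right) 1 = -11$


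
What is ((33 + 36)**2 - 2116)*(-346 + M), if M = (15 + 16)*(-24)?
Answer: -2883050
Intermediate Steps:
M = -744 (M = 31*(-24) = -744)
((33 + 36)**2 - 2116)*(-346 + M) = ((33 + 36)**2 - 2116)*(-346 - 744) = (69**2 - 2116)*(-1090) = (4761 - 2116)*(-1090) = 2645*(-1090) = -2883050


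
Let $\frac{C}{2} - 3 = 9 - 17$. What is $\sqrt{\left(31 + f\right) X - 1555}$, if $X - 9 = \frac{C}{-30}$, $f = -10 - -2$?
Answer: $\frac{i \sqrt{12063}}{3} \approx 36.611 i$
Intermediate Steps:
$C = -10$ ($C = 6 + 2 \left(9 - 17\right) = 6 + 2 \left(-8\right) = 6 - 16 = -10$)
$f = -8$ ($f = -10 + 2 = -8$)
$X = \frac{28}{3}$ ($X = 9 - \frac{10}{-30} = 9 - - \frac{1}{3} = 9 + \frac{1}{3} = \frac{28}{3} \approx 9.3333$)
$\sqrt{\left(31 + f\right) X - 1555} = \sqrt{\left(31 - 8\right) \frac{28}{3} - 1555} = \sqrt{23 \cdot \frac{28}{3} - 1555} = \sqrt{\frac{644}{3} - 1555} = \sqrt{- \frac{4021}{3}} = \frac{i \sqrt{12063}}{3}$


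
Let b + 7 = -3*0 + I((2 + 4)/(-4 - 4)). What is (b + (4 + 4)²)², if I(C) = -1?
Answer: 3136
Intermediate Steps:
b = -8 (b = -7 + (-3*0 - 1) = -7 + (0 - 1) = -7 - 1 = -8)
(b + (4 + 4)²)² = (-8 + (4 + 4)²)² = (-8 + 8²)² = (-8 + 64)² = 56² = 3136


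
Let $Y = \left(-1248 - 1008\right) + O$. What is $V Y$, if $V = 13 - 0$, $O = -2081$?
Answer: $-56381$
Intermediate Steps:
$V = 13$ ($V = 13 + 0 = 13$)
$Y = -4337$ ($Y = \left(-1248 - 1008\right) - 2081 = -2256 - 2081 = -4337$)
$V Y = 13 \left(-4337\right) = -56381$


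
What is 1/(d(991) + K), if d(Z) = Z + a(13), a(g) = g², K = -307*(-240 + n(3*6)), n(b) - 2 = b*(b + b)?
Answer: -1/124710 ≈ -8.0186e-6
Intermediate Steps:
n(b) = 2 + 2*b² (n(b) = 2 + b*(b + b) = 2 + b*(2*b) = 2 + 2*b²)
K = -125870 (K = -307*(-240 + (2 + 2*(3*6)²)) = -307*(-240 + (2 + 2*18²)) = -307*(-240 + (2 + 2*324)) = -307*(-240 + (2 + 648)) = -307*(-240 + 650) = -307*410 = -125870)
d(Z) = 169 + Z (d(Z) = Z + 13² = Z + 169 = 169 + Z)
1/(d(991) + K) = 1/((169 + 991) - 125870) = 1/(1160 - 125870) = 1/(-124710) = -1/124710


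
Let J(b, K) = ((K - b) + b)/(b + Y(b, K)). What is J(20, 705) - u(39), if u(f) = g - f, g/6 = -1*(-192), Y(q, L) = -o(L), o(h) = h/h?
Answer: -20442/19 ≈ -1075.9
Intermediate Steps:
o(h) = 1
Y(q, L) = -1 (Y(q, L) = -1*1 = -1)
g = 1152 (g = 6*(-1*(-192)) = 6*192 = 1152)
u(f) = 1152 - f
J(b, K) = K/(-1 + b) (J(b, K) = ((K - b) + b)/(b - 1) = K/(-1 + b))
J(20, 705) - u(39) = 705/(-1 + 20) - (1152 - 1*39) = 705/19 - (1152 - 39) = 705*(1/19) - 1*1113 = 705/19 - 1113 = -20442/19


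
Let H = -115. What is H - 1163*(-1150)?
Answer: 1337335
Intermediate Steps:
H - 1163*(-1150) = -115 - 1163*(-1150) = -115 + 1337450 = 1337335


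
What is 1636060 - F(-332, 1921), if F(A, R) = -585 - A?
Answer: 1636313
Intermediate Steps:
1636060 - F(-332, 1921) = 1636060 - (-585 - 1*(-332)) = 1636060 - (-585 + 332) = 1636060 - 1*(-253) = 1636060 + 253 = 1636313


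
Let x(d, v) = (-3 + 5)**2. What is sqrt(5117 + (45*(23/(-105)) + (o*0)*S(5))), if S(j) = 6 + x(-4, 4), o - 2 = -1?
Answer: 5*sqrt(10010)/7 ≈ 71.464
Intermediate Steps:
x(d, v) = 4 (x(d, v) = 2**2 = 4)
o = 1 (o = 2 - 1 = 1)
S(j) = 10 (S(j) = 6 + 4 = 10)
sqrt(5117 + (45*(23/(-105)) + (o*0)*S(5))) = sqrt(5117 + (45*(23/(-105)) + (1*0)*10)) = sqrt(5117 + (45*(23*(-1/105)) + 0*10)) = sqrt(5117 + (45*(-23/105) + 0)) = sqrt(5117 + (-69/7 + 0)) = sqrt(5117 - 69/7) = sqrt(35750/7) = 5*sqrt(10010)/7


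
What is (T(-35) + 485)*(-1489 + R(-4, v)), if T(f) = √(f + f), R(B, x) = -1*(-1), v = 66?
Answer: -721680 - 1488*I*√70 ≈ -7.2168e+5 - 12450.0*I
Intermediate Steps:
R(B, x) = 1
T(f) = √2*√f (T(f) = √(2*f) = √2*√f)
(T(-35) + 485)*(-1489 + R(-4, v)) = (√2*√(-35) + 485)*(-1489 + 1) = (√2*(I*√35) + 485)*(-1488) = (I*√70 + 485)*(-1488) = (485 + I*√70)*(-1488) = -721680 - 1488*I*√70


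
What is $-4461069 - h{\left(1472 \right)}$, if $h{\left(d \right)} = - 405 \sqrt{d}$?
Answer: $-4461069 + 3240 \sqrt{23} \approx -4.4455 \cdot 10^{6}$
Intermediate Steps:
$-4461069 - h{\left(1472 \right)} = -4461069 - - 405 \sqrt{1472} = -4461069 - - 405 \cdot 8 \sqrt{23} = -4461069 - - 3240 \sqrt{23} = -4461069 + 3240 \sqrt{23}$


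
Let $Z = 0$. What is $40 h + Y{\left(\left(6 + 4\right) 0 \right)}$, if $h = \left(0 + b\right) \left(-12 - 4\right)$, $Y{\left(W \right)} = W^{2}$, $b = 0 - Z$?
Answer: $0$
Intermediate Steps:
$b = 0$ ($b = 0 - 0 = 0 + 0 = 0$)
$h = 0$ ($h = \left(0 + 0\right) \left(-12 - 4\right) = 0 \left(-16\right) = 0$)
$40 h + Y{\left(\left(6 + 4\right) 0 \right)} = 40 \cdot 0 + \left(\left(6 + 4\right) 0\right)^{2} = 0 + \left(10 \cdot 0\right)^{2} = 0 + 0^{2} = 0 + 0 = 0$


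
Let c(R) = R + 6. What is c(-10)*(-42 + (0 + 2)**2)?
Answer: 152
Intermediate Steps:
c(R) = 6 + R
c(-10)*(-42 + (0 + 2)**2) = (6 - 10)*(-42 + (0 + 2)**2) = -4*(-42 + 2**2) = -4*(-42 + 4) = -4*(-38) = 152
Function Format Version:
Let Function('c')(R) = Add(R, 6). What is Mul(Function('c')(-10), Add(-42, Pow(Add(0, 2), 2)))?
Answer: 152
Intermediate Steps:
Function('c')(R) = Add(6, R)
Mul(Function('c')(-10), Add(-42, Pow(Add(0, 2), 2))) = Mul(Add(6, -10), Add(-42, Pow(Add(0, 2), 2))) = Mul(-4, Add(-42, Pow(2, 2))) = Mul(-4, Add(-42, 4)) = Mul(-4, -38) = 152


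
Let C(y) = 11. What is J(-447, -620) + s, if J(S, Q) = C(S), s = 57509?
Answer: 57520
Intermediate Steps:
J(S, Q) = 11
J(-447, -620) + s = 11 + 57509 = 57520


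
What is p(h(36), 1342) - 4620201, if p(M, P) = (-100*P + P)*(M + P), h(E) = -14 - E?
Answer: -176272737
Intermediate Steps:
p(M, P) = -99*P*(M + P) (p(M, P) = (-99*P)*(M + P) = -99*P*(M + P))
p(h(36), 1342) - 4620201 = -99*1342*((-14 - 1*36) + 1342) - 4620201 = -99*1342*((-14 - 36) + 1342) - 4620201 = -99*1342*(-50 + 1342) - 4620201 = -99*1342*1292 - 4620201 = -171652536 - 4620201 = -176272737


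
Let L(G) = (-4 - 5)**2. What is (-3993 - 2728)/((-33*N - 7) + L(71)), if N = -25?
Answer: -6721/899 ≈ -7.4761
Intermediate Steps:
L(G) = 81 (L(G) = (-9)**2 = 81)
(-3993 - 2728)/((-33*N - 7) + L(71)) = (-3993 - 2728)/((-33*(-25) - 7) + 81) = -6721/((825 - 7) + 81) = -6721/(818 + 81) = -6721/899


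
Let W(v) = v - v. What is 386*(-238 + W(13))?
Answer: -91868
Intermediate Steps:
W(v) = 0
386*(-238 + W(13)) = 386*(-238 + 0) = 386*(-238) = -91868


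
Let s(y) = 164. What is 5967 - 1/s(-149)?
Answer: 978587/164 ≈ 5967.0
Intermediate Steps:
5967 - 1/s(-149) = 5967 - 1/164 = 978587/164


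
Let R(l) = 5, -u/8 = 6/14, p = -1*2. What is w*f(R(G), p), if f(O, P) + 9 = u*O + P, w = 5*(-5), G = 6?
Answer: 4925/7 ≈ 703.57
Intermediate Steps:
p = -2
u = -24/7 (u = -48/14 = -8*3/7 = -24/7 ≈ -3.4286)
w = -25
f(O, P) = -9 + P - 24*O/7 (f(O, P) = -9 + (-24*O/7 + P) = -9 + (P - 24*O/7) = -9 + P - 24*O/7)
w*f(R(G), p) = -25*(-9 - 2 - 24/7*5) = -25*(-9 - 2 - 120/7) = -25*(-197/7) = 4925/7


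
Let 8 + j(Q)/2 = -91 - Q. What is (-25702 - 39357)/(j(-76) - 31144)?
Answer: 65059/31190 ≈ 2.0859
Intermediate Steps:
j(Q) = -198 - 2*Q (j(Q) = -16 + 2*(-91 - Q) = -16 + (-182 - 2*Q) = -198 - 2*Q)
(-25702 - 39357)/(j(-76) - 31144) = (-25702 - 39357)/((-198 - 2*(-76)) - 31144) = -65059/((-198 + 152) - 31144) = -65059/(-46 - 31144) = -65059/(-31190) = -65059*(-1/31190) = 65059/31190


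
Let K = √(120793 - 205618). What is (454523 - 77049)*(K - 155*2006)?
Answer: -117367990820 + 5662110*I*√377 ≈ -1.1737e+11 + 1.0994e+8*I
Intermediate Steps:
K = 15*I*√377 (K = √(-84825) = 15*I*√377 ≈ 291.25*I)
(454523 - 77049)*(K - 155*2006) = (454523 - 77049)*(15*I*√377 - 155*2006) = 377474*(15*I*√377 - 310930) = 377474*(-310930 + 15*I*√377) = -117367990820 + 5662110*I*√377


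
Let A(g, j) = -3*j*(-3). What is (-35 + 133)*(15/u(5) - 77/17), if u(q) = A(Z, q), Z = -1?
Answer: -20972/51 ≈ -411.22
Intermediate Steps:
A(g, j) = 9*j
u(q) = 9*q
(-35 + 133)*(15/u(5) - 77/17) = (-35 + 133)*(15/((9*5)) - 77/17) = 98*(15/45 - 77*1/17) = 98*(15*(1/45) - 77/17) = 98*(⅓ - 77/17) = 98*(-214/51) = -20972/51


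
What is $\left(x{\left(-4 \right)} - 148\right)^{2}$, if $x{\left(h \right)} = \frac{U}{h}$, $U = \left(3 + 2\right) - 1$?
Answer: $22201$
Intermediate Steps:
$U = 4$ ($U = 5 - 1 = 4$)
$x{\left(h \right)} = \frac{4}{h}$
$\left(x{\left(-4 \right)} - 148\right)^{2} = \left(\frac{4}{-4} - 148\right)^{2} = \left(4 \left(- \frac{1}{4}\right) - 148\right)^{2} = \left(-1 - 148\right)^{2} = \left(-149\right)^{2} = 22201$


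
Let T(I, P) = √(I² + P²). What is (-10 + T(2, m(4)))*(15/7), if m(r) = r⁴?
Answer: -150/7 + 30*√16385/7 ≈ 527.16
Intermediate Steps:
(-10 + T(2, m(4)))*(15/7) = (-10 + √(2² + (4⁴)²))*(15/7) = (-10 + √(4 + 256²))*(15*(⅐)) = (-10 + √(4 + 65536))*(15/7) = (-10 + √65540)*(15/7) = (-10 + 2*√16385)*(15/7) = -150/7 + 30*√16385/7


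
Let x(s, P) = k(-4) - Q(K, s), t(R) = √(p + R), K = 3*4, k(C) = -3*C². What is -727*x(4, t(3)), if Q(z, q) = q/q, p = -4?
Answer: 35623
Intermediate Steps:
K = 12
Q(z, q) = 1
t(R) = √(-4 + R)
x(s, P) = -49 (x(s, P) = -3*(-4)² - 1*1 = -3*16 - 1 = -48 - 1 = -49)
-727*x(4, t(3)) = -727*(-49) = 35623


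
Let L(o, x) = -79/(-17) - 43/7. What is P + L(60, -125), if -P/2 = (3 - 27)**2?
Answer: -137266/119 ≈ -1153.5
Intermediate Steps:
L(o, x) = -178/119 (L(o, x) = -79*(-1/17) - 43*1/7 = 79/17 - 43/7 = -178/119)
P = -1152 (P = -2*(3 - 27)**2 = -2*(-24)**2 = -2*576 = -1152)
P + L(60, -125) = -1152 - 178/119 = -137266/119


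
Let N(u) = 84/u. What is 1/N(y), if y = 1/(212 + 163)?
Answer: 1/31500 ≈ 3.1746e-5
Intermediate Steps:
y = 1/375 ≈ 0.0026667
1/N(y) = 1/(84/(1/375)) = 1/(84*375) = 1/31500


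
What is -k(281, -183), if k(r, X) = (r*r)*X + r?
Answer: 14449582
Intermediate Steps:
k(r, X) = r + X*r**2 (k(r, X) = r**2*X + r = X*r**2 + r = r + X*r**2)
-k(281, -183) = -281*(1 - 183*281) = -281*(1 - 51423) = -281*(-51422) = -1*(-14449582) = 14449582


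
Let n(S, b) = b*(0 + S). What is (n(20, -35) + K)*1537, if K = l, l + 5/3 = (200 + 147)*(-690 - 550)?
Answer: -1987256465/3 ≈ -6.6242e+8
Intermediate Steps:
n(S, b) = S*b (n(S, b) = b*S = S*b)
l = -1290845/3 (l = -5/3 + (200 + 147)*(-690 - 550) = -5/3 + 347*(-1240) = -5/3 - 430280 = -1290845/3 ≈ -4.3028e+5)
K = -1290845/3 ≈ -4.3028e+5
(n(20, -35) + K)*1537 = (20*(-35) - 1290845/3)*1537 = (-700 - 1290845/3)*1537 = -1292945/3*1537 = -1987256465/3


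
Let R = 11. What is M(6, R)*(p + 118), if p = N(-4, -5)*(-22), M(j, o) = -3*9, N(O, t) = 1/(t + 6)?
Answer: -2592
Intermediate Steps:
N(O, t) = 1/(6 + t)
M(j, o) = -27
p = -22 (p = -22/(6 - 5) = -22/1 = 1*(-22) = -22)
M(6, R)*(p + 118) = -27*(-22 + 118) = -27*96 = -2592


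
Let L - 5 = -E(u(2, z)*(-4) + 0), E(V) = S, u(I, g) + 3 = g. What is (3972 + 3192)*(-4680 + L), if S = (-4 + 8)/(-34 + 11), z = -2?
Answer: -770280444/23 ≈ -3.3490e+7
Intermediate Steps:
u(I, g) = -3 + g
S = -4/23 (S = 4/(-23) = 4*(-1/23) = -4/23 ≈ -0.17391)
E(V) = -4/23
L = 119/23 (L = 5 - 1*(-4/23) = 5 + 4/23 = 119/23 ≈ 5.1739)
(3972 + 3192)*(-4680 + L) = (3972 + 3192)*(-4680 + 119/23) = 7164*(-107521/23) = -770280444/23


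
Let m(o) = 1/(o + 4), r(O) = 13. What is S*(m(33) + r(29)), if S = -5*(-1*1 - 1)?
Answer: 4820/37 ≈ 130.27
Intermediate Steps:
S = 10 (S = -5*(-1 - 1) = -5*(-2) = 10)
m(o) = 1/(4 + o)
S*(m(33) + r(29)) = 10*(1/(4 + 33) + 13) = 10*(1/37 + 13) = 10*(482/37) = 4820/37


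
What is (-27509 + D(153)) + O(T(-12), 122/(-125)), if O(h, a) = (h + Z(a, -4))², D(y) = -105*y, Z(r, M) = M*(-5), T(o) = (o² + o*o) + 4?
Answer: 53770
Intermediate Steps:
T(o) = 4 + 2*o² (T(o) = (o² + o²) + 4 = 2*o² + 4 = 4 + 2*o²)
Z(r, M) = -5*M
O(h, a) = (20 + h)² (O(h, a) = (h - 5*(-4))² = (h + 20)² = (20 + h)²)
(-27509 + D(153)) + O(T(-12), 122/(-125)) = (-27509 - 105*153) + (20 + (4 + 2*(-12)²))² = (-27509 - 16065) + (20 + (4 + 2*144))² = -43574 + (20 + (4 + 288))² = -43574 + (20 + 292)² = -43574 + 312² = -43574 + 97344 = 53770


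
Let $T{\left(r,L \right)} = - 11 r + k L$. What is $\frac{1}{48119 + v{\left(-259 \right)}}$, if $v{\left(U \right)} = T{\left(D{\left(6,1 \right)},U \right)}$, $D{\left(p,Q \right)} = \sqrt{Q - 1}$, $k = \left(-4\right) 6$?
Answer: $\frac{1}{54335} \approx 1.8404 \cdot 10^{-5}$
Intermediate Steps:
$k = -24$
$D{\left(p,Q \right)} = \sqrt{-1 + Q}$
$T{\left(r,L \right)} = - 24 L - 11 r$ ($T{\left(r,L \right)} = - 11 r - 24 L = - 24 L - 11 r$)
$v{\left(U \right)} = - 24 U$ ($v{\left(U \right)} = - 24 U - 11 \sqrt{-1 + 1} = - 24 U - 11 \sqrt{0} = - 24 U - 0 = - 24 U + 0 = - 24 U$)
$\frac{1}{48119 + v{\left(-259 \right)}} = \frac{1}{48119 - -6216} = \frac{1}{48119 + 6216} = \frac{1}{54335}$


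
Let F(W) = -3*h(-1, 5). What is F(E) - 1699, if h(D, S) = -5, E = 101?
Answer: -1684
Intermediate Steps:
F(W) = 15 (F(W) = -3*(-5) = 15)
F(E) - 1699 = 15 - 1699 = -1684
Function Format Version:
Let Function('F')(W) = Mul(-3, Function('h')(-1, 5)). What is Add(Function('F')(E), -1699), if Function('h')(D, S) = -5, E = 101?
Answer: -1684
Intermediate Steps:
Function('F')(W) = 15 (Function('F')(W) = Mul(-3, -5) = 15)
Add(Function('F')(E), -1699) = Add(15, -1699) = -1684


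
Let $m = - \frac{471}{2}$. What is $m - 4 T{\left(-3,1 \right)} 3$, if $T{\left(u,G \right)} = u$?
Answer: $-8478$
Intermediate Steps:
$m = - \frac{471}{2}$ ($m = \left(-471\right) \frac{1}{2} = - \frac{471}{2} \approx -235.5$)
$m - 4 T{\left(-3,1 \right)} 3 = - \frac{471 \left(-4\right) \left(-3\right) 3}{2} = - \frac{471 \cdot 12 \cdot 3}{2} = \left(- \frac{471}{2}\right) 36 = -8478$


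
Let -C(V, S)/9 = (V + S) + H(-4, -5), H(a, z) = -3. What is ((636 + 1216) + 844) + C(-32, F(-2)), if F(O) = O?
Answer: 3029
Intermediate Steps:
C(V, S) = 27 - 9*S - 9*V (C(V, S) = -9*((V + S) - 3) = -9*((S + V) - 3) = -9*(-3 + S + V) = 27 - 9*S - 9*V)
((636 + 1216) + 844) + C(-32, F(-2)) = ((636 + 1216) + 844) + (27 - 9*(-2) - 9*(-32)) = (1852 + 844) + (27 + 18 + 288) = 2696 + 333 = 3029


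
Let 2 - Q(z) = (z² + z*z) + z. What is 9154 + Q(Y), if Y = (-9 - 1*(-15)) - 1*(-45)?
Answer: 3903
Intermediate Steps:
Y = 51 (Y = (-9 + 15) + 45 = 6 + 45 = 51)
Q(z) = 2 - z - 2*z² (Q(z) = 2 - ((z² + z*z) + z) = 2 - ((z² + z²) + z) = 2 - (2*z² + z) = 2 - (z + 2*z²) = 2 + (-z - 2*z²) = 2 - z - 2*z²)
9154 + Q(Y) = 9154 + (2 - 1*51 - 2*51²) = 9154 + (2 - 51 - 2*2601) = 9154 + (2 - 51 - 5202) = 9154 - 5251 = 3903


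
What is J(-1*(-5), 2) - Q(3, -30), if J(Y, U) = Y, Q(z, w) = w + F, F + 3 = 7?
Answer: 31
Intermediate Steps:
F = 4 (F = -3 + 7 = 4)
Q(z, w) = 4 + w (Q(z, w) = w + 4 = 4 + w)
J(-1*(-5), 2) - Q(3, -30) = -1*(-5) - (4 - 30) = 5 - 1*(-26) = 5 + 26 = 31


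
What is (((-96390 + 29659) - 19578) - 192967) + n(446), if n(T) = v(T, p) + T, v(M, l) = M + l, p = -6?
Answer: -278390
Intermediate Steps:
n(T) = -6 + 2*T (n(T) = (T - 6) + T = (-6 + T) + T = -6 + 2*T)
(((-96390 + 29659) - 19578) - 192967) + n(446) = (((-96390 + 29659) - 19578) - 192967) + (-6 + 2*446) = ((-66731 - 19578) - 192967) + (-6 + 892) = (-86309 - 192967) + 886 = -279276 + 886 = -278390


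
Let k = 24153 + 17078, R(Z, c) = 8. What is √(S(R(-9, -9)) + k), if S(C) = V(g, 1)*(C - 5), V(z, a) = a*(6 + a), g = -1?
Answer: 2*√10313 ≈ 203.11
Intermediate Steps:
k = 41231
S(C) = -35 + 7*C (S(C) = (1*(6 + 1))*(C - 5) = (1*7)*(-5 + C) = 7*(-5 + C) = -35 + 7*C)
√(S(R(-9, -9)) + k) = √((-35 + 7*8) + 41231) = √((-35 + 56) + 41231) = √(21 + 41231) = √41252 = 2*√10313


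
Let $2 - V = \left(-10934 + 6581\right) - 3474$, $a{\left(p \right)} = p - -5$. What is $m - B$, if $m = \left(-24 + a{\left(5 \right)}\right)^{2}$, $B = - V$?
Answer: $8025$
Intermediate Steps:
$a{\left(p \right)} = 5 + p$ ($a{\left(p \right)} = p + 5 = 5 + p$)
$V = 7829$ ($V = 2 - \left(\left(-10934 + 6581\right) - 3474\right) = 2 - \left(-4353 - 3474\right) = 2 - -7827 = 2 + 7827 = 7829$)
$B = -7829$ ($B = \left(-1\right) 7829 = -7829$)
$m = 196$ ($m = \left(-24 + \left(5 + 5\right)\right)^{2} = \left(-24 + 10\right)^{2} = \left(-14\right)^{2} = 196$)
$m - B = 196 - -7829 = 196 + 7829 = 8025$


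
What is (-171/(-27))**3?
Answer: 6859/27 ≈ 254.04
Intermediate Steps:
(-171/(-27))**3 = (-171*(-1/27))**3 = (19/3)**3 = 6859/27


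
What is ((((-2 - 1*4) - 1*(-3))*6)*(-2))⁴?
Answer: 1679616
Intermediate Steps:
((((-2 - 1*4) - 1*(-3))*6)*(-2))⁴ = ((((-2 - 4) + 3)*6)*(-2))⁴ = (((-6 + 3)*6)*(-2))⁴ = (-3*6*(-2))⁴ = (-18*(-2))⁴ = 36⁴ = 1679616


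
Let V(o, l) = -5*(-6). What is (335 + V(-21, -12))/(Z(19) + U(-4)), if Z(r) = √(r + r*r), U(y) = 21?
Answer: 7665/61 - 730*√95/61 ≈ 9.0138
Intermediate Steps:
V(o, l) = 30
Z(r) = √(r + r²)
(335 + V(-21, -12))/(Z(19) + U(-4)) = (335 + 30)/(√(19*(1 + 19)) + 21) = 365/(√(19*20) + 21) = 365/(√380 + 21) = 365/(2*√95 + 21) = 365/(21 + 2*√95)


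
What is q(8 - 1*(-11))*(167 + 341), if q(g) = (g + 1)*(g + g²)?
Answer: 3860800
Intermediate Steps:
q(g) = (1 + g)*(g + g²)
q(8 - 1*(-11))*(167 + 341) = ((8 - 1*(-11))*(1 + (8 - 1*(-11))² + 2*(8 - 1*(-11))))*(167 + 341) = ((8 + 11)*(1 + (8 + 11)² + 2*(8 + 11)))*508 = (19*(1 + 19² + 2*19))*508 = (19*(1 + 361 + 38))*508 = (19*400)*508 = 7600*508 = 3860800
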